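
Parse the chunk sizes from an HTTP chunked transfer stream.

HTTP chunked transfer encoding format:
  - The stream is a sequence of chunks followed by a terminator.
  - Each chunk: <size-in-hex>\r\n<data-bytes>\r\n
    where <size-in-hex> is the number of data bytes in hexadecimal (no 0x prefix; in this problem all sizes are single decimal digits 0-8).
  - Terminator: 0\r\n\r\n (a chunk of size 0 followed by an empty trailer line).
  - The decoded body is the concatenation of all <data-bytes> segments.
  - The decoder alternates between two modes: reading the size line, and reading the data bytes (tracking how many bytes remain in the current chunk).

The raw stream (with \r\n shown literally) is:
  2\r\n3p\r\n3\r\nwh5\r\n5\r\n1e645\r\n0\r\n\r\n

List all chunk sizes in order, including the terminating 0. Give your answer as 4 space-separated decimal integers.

Answer: 2 3 5 0

Derivation:
Chunk 1: stream[0..1]='2' size=0x2=2, data at stream[3..5]='3p' -> body[0..2], body so far='3p'
Chunk 2: stream[7..8]='3' size=0x3=3, data at stream[10..13]='wh5' -> body[2..5], body so far='3pwh5'
Chunk 3: stream[15..16]='5' size=0x5=5, data at stream[18..23]='1e645' -> body[5..10], body so far='3pwh51e645'
Chunk 4: stream[25..26]='0' size=0 (terminator). Final body='3pwh51e645' (10 bytes)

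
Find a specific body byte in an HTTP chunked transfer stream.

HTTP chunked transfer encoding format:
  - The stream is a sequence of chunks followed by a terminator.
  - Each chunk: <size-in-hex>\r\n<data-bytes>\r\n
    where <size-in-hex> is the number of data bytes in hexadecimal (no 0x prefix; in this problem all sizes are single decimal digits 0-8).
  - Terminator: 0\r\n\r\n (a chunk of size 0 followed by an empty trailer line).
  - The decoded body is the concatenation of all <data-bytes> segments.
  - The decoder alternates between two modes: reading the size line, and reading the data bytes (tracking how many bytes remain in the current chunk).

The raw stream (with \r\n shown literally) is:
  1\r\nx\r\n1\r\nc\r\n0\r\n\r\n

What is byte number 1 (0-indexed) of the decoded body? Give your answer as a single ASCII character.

Chunk 1: stream[0..1]='1' size=0x1=1, data at stream[3..4]='x' -> body[0..1], body so far='x'
Chunk 2: stream[6..7]='1' size=0x1=1, data at stream[9..10]='c' -> body[1..2], body so far='xc'
Chunk 3: stream[12..13]='0' size=0 (terminator). Final body='xc' (2 bytes)
Body byte 1 = 'c'

Answer: c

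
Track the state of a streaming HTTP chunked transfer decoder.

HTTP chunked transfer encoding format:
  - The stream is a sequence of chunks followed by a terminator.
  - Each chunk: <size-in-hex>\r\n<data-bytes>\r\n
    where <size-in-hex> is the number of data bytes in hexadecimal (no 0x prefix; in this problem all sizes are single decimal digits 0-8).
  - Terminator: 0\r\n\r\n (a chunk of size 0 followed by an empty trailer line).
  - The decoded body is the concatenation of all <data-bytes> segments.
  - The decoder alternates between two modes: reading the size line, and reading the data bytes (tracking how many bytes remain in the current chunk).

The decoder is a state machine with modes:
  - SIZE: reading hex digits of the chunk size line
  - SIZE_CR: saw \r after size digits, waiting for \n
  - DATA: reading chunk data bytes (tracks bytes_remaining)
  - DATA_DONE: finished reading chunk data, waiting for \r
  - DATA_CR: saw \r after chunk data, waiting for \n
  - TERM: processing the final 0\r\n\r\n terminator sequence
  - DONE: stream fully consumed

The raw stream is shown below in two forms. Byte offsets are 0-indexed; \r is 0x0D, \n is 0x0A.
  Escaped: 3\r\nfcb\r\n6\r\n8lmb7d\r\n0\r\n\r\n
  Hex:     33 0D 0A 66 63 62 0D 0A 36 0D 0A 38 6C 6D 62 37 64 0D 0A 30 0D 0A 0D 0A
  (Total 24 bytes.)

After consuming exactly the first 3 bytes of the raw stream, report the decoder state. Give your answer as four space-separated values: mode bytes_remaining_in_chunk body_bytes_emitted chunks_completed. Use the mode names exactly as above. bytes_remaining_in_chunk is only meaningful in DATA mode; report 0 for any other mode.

Byte 0 = '3': mode=SIZE remaining=0 emitted=0 chunks_done=0
Byte 1 = 0x0D: mode=SIZE_CR remaining=0 emitted=0 chunks_done=0
Byte 2 = 0x0A: mode=DATA remaining=3 emitted=0 chunks_done=0

Answer: DATA 3 0 0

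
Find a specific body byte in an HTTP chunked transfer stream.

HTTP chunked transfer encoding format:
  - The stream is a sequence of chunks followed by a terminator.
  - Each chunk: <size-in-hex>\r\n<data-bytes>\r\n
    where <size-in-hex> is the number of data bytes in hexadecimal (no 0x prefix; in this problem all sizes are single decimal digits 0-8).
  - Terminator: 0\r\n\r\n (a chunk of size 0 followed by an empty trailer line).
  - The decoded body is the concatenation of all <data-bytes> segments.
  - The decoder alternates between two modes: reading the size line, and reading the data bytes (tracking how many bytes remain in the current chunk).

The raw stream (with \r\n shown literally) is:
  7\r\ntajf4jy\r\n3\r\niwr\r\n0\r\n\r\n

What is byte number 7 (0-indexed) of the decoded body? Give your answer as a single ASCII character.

Answer: i

Derivation:
Chunk 1: stream[0..1]='7' size=0x7=7, data at stream[3..10]='tajf4jy' -> body[0..7], body so far='tajf4jy'
Chunk 2: stream[12..13]='3' size=0x3=3, data at stream[15..18]='iwr' -> body[7..10], body so far='tajf4jyiwr'
Chunk 3: stream[20..21]='0' size=0 (terminator). Final body='tajf4jyiwr' (10 bytes)
Body byte 7 = 'i'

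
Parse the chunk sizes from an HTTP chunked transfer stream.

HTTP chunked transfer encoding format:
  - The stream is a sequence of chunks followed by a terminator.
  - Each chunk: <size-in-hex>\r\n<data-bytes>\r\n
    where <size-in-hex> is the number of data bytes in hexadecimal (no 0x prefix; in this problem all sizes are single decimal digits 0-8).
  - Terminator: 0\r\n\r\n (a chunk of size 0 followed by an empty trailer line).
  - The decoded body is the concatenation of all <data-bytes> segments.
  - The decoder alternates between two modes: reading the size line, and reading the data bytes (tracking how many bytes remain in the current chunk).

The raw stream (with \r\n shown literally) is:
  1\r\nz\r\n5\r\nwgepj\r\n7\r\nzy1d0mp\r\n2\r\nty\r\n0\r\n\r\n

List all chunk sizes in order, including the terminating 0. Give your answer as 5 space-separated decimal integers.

Chunk 1: stream[0..1]='1' size=0x1=1, data at stream[3..4]='z' -> body[0..1], body so far='z'
Chunk 2: stream[6..7]='5' size=0x5=5, data at stream[9..14]='wgepj' -> body[1..6], body so far='zwgepj'
Chunk 3: stream[16..17]='7' size=0x7=7, data at stream[19..26]='zy1d0mp' -> body[6..13], body so far='zwgepjzy1d0mp'
Chunk 4: stream[28..29]='2' size=0x2=2, data at stream[31..33]='ty' -> body[13..15], body so far='zwgepjzy1d0mpty'
Chunk 5: stream[35..36]='0' size=0 (terminator). Final body='zwgepjzy1d0mpty' (15 bytes)

Answer: 1 5 7 2 0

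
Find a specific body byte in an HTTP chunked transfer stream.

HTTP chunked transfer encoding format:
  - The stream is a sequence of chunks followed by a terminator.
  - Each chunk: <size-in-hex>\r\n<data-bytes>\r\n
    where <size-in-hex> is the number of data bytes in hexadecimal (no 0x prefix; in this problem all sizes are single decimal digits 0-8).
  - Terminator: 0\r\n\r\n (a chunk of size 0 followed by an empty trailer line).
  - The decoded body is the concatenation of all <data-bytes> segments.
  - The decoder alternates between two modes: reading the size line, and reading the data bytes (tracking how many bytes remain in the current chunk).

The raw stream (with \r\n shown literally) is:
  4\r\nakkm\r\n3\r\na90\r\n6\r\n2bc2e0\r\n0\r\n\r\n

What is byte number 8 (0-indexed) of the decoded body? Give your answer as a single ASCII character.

Chunk 1: stream[0..1]='4' size=0x4=4, data at stream[3..7]='akkm' -> body[0..4], body so far='akkm'
Chunk 2: stream[9..10]='3' size=0x3=3, data at stream[12..15]='a90' -> body[4..7], body so far='akkma90'
Chunk 3: stream[17..18]='6' size=0x6=6, data at stream[20..26]='2bc2e0' -> body[7..13], body so far='akkma902bc2e0'
Chunk 4: stream[28..29]='0' size=0 (terminator). Final body='akkma902bc2e0' (13 bytes)
Body byte 8 = 'b'

Answer: b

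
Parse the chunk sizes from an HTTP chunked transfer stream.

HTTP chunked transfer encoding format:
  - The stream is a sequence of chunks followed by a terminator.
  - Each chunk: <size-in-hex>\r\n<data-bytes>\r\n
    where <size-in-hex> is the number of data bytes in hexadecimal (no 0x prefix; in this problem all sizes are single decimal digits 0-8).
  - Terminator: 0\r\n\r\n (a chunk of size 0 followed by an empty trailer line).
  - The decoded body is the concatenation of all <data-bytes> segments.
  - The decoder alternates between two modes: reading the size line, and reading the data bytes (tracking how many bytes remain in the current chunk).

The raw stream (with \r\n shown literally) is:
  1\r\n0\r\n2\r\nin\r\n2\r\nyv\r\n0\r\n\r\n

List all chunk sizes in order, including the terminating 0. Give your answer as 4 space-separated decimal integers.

Answer: 1 2 2 0

Derivation:
Chunk 1: stream[0..1]='1' size=0x1=1, data at stream[3..4]='0' -> body[0..1], body so far='0'
Chunk 2: stream[6..7]='2' size=0x2=2, data at stream[9..11]='in' -> body[1..3], body so far='0in'
Chunk 3: stream[13..14]='2' size=0x2=2, data at stream[16..18]='yv' -> body[3..5], body so far='0inyv'
Chunk 4: stream[20..21]='0' size=0 (terminator). Final body='0inyv' (5 bytes)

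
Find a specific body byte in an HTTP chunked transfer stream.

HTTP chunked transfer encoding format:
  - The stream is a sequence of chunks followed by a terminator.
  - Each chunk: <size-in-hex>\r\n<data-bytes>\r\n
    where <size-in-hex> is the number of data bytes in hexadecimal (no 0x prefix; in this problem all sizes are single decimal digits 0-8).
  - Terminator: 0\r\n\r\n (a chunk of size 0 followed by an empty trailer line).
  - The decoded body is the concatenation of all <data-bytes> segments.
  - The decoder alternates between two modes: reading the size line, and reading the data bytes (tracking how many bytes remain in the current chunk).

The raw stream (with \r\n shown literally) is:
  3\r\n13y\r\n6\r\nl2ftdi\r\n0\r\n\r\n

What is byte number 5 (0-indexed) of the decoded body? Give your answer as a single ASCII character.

Answer: f

Derivation:
Chunk 1: stream[0..1]='3' size=0x3=3, data at stream[3..6]='13y' -> body[0..3], body so far='13y'
Chunk 2: stream[8..9]='6' size=0x6=6, data at stream[11..17]='l2ftdi' -> body[3..9], body so far='13yl2ftdi'
Chunk 3: stream[19..20]='0' size=0 (terminator). Final body='13yl2ftdi' (9 bytes)
Body byte 5 = 'f'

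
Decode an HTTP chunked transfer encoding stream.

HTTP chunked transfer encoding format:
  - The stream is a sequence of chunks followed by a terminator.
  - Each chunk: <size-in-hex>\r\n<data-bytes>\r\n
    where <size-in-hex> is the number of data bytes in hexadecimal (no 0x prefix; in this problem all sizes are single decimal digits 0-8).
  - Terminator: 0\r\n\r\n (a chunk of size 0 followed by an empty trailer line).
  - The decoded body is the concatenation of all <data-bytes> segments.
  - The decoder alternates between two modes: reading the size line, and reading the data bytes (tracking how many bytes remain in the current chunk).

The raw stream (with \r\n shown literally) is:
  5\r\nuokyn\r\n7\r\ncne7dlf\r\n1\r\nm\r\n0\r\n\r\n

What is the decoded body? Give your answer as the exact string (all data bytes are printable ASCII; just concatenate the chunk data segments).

Answer: uokyncne7dlfm

Derivation:
Chunk 1: stream[0..1]='5' size=0x5=5, data at stream[3..8]='uokyn' -> body[0..5], body so far='uokyn'
Chunk 2: stream[10..11]='7' size=0x7=7, data at stream[13..20]='cne7dlf' -> body[5..12], body so far='uokyncne7dlf'
Chunk 3: stream[22..23]='1' size=0x1=1, data at stream[25..26]='m' -> body[12..13], body so far='uokyncne7dlfm'
Chunk 4: stream[28..29]='0' size=0 (terminator). Final body='uokyncne7dlfm' (13 bytes)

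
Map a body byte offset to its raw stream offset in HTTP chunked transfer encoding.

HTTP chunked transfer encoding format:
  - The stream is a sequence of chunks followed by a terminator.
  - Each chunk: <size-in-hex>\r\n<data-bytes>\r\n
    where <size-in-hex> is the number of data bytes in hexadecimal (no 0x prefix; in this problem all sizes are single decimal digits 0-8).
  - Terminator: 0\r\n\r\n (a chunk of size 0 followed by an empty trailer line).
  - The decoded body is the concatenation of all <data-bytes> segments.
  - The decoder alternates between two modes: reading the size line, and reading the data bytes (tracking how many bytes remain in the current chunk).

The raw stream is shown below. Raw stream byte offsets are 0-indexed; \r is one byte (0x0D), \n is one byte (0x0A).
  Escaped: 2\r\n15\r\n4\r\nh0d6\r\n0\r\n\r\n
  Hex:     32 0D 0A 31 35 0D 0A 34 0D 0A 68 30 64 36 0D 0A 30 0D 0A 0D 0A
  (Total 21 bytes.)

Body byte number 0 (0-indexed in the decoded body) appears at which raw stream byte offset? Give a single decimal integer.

Chunk 1: stream[0..1]='2' size=0x2=2, data at stream[3..5]='15' -> body[0..2], body so far='15'
Chunk 2: stream[7..8]='4' size=0x4=4, data at stream[10..14]='h0d6' -> body[2..6], body so far='15h0d6'
Chunk 3: stream[16..17]='0' size=0 (terminator). Final body='15h0d6' (6 bytes)
Body byte 0 at stream offset 3

Answer: 3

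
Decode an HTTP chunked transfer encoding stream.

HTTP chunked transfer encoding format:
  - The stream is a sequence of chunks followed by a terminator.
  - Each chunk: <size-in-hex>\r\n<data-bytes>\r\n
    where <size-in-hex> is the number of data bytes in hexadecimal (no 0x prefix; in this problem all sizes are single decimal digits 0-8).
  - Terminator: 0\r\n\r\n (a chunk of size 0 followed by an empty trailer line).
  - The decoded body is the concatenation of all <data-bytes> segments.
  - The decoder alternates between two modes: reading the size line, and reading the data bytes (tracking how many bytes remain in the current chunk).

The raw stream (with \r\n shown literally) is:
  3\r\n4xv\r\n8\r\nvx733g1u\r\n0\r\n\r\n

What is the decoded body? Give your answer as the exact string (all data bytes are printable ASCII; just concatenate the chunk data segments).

Chunk 1: stream[0..1]='3' size=0x3=3, data at stream[3..6]='4xv' -> body[0..3], body so far='4xv'
Chunk 2: stream[8..9]='8' size=0x8=8, data at stream[11..19]='vx733g1u' -> body[3..11], body so far='4xvvx733g1u'
Chunk 3: stream[21..22]='0' size=0 (terminator). Final body='4xvvx733g1u' (11 bytes)

Answer: 4xvvx733g1u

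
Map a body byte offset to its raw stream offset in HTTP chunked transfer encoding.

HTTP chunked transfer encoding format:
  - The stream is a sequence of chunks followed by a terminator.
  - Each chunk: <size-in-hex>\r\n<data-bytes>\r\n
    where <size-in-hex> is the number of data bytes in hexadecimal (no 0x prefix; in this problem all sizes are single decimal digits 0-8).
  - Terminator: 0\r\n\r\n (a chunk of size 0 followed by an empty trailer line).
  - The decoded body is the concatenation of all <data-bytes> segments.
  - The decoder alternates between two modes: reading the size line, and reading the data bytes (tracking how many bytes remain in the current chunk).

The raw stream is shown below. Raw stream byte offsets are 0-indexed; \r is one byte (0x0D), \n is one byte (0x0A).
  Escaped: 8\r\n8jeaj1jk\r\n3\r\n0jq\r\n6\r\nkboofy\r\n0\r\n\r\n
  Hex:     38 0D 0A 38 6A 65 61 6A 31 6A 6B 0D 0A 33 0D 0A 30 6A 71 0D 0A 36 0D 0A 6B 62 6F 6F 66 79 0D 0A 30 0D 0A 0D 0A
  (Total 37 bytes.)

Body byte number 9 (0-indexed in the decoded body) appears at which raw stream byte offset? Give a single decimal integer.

Answer: 17

Derivation:
Chunk 1: stream[0..1]='8' size=0x8=8, data at stream[3..11]='8jeaj1jk' -> body[0..8], body so far='8jeaj1jk'
Chunk 2: stream[13..14]='3' size=0x3=3, data at stream[16..19]='0jq' -> body[8..11], body so far='8jeaj1jk0jq'
Chunk 3: stream[21..22]='6' size=0x6=6, data at stream[24..30]='kboofy' -> body[11..17], body so far='8jeaj1jk0jqkboofy'
Chunk 4: stream[32..33]='0' size=0 (terminator). Final body='8jeaj1jk0jqkboofy' (17 bytes)
Body byte 9 at stream offset 17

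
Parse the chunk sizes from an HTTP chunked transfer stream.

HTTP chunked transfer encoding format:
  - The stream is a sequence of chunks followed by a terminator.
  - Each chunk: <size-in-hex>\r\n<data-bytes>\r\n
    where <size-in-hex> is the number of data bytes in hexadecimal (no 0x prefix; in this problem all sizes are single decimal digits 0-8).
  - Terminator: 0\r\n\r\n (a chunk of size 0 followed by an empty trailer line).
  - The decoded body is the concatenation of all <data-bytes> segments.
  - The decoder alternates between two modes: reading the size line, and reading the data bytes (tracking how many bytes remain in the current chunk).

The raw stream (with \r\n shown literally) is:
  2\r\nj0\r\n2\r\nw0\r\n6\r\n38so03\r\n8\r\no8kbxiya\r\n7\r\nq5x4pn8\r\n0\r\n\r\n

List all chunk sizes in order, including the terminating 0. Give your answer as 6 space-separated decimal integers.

Chunk 1: stream[0..1]='2' size=0x2=2, data at stream[3..5]='j0' -> body[0..2], body so far='j0'
Chunk 2: stream[7..8]='2' size=0x2=2, data at stream[10..12]='w0' -> body[2..4], body so far='j0w0'
Chunk 3: stream[14..15]='6' size=0x6=6, data at stream[17..23]='38so03' -> body[4..10], body so far='j0w038so03'
Chunk 4: stream[25..26]='8' size=0x8=8, data at stream[28..36]='o8kbxiya' -> body[10..18], body so far='j0w038so03o8kbxiya'
Chunk 5: stream[38..39]='7' size=0x7=7, data at stream[41..48]='q5x4pn8' -> body[18..25], body so far='j0w038so03o8kbxiyaq5x4pn8'
Chunk 6: stream[50..51]='0' size=0 (terminator). Final body='j0w038so03o8kbxiyaq5x4pn8' (25 bytes)

Answer: 2 2 6 8 7 0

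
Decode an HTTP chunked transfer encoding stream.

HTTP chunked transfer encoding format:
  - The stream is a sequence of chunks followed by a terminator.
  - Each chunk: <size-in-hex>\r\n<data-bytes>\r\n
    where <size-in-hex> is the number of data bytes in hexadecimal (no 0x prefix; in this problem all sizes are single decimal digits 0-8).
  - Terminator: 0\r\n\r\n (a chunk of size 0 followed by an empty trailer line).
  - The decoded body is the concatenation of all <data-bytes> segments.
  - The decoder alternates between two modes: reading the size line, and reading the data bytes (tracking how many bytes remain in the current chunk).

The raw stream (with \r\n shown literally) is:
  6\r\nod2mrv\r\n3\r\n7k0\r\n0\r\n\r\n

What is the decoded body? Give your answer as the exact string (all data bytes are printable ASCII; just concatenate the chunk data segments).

Answer: od2mrv7k0

Derivation:
Chunk 1: stream[0..1]='6' size=0x6=6, data at stream[3..9]='od2mrv' -> body[0..6], body so far='od2mrv'
Chunk 2: stream[11..12]='3' size=0x3=3, data at stream[14..17]='7k0' -> body[6..9], body so far='od2mrv7k0'
Chunk 3: stream[19..20]='0' size=0 (terminator). Final body='od2mrv7k0' (9 bytes)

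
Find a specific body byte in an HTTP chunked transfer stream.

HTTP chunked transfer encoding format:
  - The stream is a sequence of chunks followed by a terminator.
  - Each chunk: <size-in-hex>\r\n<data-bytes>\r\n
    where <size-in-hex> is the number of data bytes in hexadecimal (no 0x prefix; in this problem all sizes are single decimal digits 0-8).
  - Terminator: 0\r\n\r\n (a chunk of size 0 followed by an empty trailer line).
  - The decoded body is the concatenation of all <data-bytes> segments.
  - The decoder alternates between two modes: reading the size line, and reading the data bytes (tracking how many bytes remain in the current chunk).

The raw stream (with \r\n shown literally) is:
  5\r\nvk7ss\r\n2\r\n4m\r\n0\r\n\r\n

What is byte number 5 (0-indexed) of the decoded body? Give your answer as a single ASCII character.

Chunk 1: stream[0..1]='5' size=0x5=5, data at stream[3..8]='vk7ss' -> body[0..5], body so far='vk7ss'
Chunk 2: stream[10..11]='2' size=0x2=2, data at stream[13..15]='4m' -> body[5..7], body so far='vk7ss4m'
Chunk 3: stream[17..18]='0' size=0 (terminator). Final body='vk7ss4m' (7 bytes)
Body byte 5 = '4'

Answer: 4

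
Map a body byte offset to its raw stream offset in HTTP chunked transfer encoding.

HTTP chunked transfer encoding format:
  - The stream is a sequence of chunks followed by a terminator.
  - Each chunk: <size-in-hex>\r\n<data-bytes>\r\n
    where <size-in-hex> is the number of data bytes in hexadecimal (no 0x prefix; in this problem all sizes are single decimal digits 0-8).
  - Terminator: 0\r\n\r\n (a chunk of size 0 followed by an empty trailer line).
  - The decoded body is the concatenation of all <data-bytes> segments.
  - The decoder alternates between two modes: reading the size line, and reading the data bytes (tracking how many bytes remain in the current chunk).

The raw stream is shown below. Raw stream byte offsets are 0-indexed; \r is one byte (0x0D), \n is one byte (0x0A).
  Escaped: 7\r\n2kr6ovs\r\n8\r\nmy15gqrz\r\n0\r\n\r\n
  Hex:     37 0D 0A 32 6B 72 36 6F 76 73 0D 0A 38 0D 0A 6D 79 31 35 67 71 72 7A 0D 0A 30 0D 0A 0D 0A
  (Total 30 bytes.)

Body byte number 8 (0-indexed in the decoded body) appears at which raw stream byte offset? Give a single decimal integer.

Answer: 16

Derivation:
Chunk 1: stream[0..1]='7' size=0x7=7, data at stream[3..10]='2kr6ovs' -> body[0..7], body so far='2kr6ovs'
Chunk 2: stream[12..13]='8' size=0x8=8, data at stream[15..23]='my15gqrz' -> body[7..15], body so far='2kr6ovsmy15gqrz'
Chunk 3: stream[25..26]='0' size=0 (terminator). Final body='2kr6ovsmy15gqrz' (15 bytes)
Body byte 8 at stream offset 16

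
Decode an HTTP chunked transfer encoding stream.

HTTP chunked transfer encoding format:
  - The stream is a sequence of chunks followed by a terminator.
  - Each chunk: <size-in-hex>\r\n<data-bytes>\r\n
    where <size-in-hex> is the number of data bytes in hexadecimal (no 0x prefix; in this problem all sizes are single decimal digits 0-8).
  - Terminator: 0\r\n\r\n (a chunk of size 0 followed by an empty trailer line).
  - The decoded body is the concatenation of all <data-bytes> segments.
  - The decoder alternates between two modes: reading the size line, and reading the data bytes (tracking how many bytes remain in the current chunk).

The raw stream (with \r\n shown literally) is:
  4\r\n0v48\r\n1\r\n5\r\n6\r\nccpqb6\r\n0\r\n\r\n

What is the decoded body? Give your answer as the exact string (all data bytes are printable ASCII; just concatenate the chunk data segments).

Chunk 1: stream[0..1]='4' size=0x4=4, data at stream[3..7]='0v48' -> body[0..4], body so far='0v48'
Chunk 2: stream[9..10]='1' size=0x1=1, data at stream[12..13]='5' -> body[4..5], body so far='0v485'
Chunk 3: stream[15..16]='6' size=0x6=6, data at stream[18..24]='ccpqb6' -> body[5..11], body so far='0v485ccpqb6'
Chunk 4: stream[26..27]='0' size=0 (terminator). Final body='0v485ccpqb6' (11 bytes)

Answer: 0v485ccpqb6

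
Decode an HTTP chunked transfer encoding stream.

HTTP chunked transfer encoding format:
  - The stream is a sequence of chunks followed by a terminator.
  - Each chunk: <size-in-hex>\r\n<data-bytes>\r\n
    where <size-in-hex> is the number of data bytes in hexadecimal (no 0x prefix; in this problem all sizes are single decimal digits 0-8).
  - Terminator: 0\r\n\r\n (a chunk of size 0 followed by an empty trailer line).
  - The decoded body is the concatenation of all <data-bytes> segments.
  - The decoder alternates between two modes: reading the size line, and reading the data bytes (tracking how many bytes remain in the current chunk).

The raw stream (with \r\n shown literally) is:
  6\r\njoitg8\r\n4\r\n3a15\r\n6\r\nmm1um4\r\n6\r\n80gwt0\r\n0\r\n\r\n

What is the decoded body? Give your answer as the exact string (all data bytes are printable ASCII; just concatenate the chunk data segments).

Answer: joitg83a15mm1um480gwt0

Derivation:
Chunk 1: stream[0..1]='6' size=0x6=6, data at stream[3..9]='joitg8' -> body[0..6], body so far='joitg8'
Chunk 2: stream[11..12]='4' size=0x4=4, data at stream[14..18]='3a15' -> body[6..10], body so far='joitg83a15'
Chunk 3: stream[20..21]='6' size=0x6=6, data at stream[23..29]='mm1um4' -> body[10..16], body so far='joitg83a15mm1um4'
Chunk 4: stream[31..32]='6' size=0x6=6, data at stream[34..40]='80gwt0' -> body[16..22], body so far='joitg83a15mm1um480gwt0'
Chunk 5: stream[42..43]='0' size=0 (terminator). Final body='joitg83a15mm1um480gwt0' (22 bytes)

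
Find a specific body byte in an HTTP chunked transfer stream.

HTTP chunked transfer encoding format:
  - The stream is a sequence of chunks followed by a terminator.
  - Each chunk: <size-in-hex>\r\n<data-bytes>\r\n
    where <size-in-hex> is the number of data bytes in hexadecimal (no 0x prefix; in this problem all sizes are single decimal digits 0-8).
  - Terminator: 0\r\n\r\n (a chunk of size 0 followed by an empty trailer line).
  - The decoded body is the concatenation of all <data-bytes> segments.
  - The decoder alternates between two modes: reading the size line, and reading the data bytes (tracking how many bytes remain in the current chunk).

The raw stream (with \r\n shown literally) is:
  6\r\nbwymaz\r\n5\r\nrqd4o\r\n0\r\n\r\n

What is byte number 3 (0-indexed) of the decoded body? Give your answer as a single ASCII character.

Chunk 1: stream[0..1]='6' size=0x6=6, data at stream[3..9]='bwymaz' -> body[0..6], body so far='bwymaz'
Chunk 2: stream[11..12]='5' size=0x5=5, data at stream[14..19]='rqd4o' -> body[6..11], body so far='bwymazrqd4o'
Chunk 3: stream[21..22]='0' size=0 (terminator). Final body='bwymazrqd4o' (11 bytes)
Body byte 3 = 'm'

Answer: m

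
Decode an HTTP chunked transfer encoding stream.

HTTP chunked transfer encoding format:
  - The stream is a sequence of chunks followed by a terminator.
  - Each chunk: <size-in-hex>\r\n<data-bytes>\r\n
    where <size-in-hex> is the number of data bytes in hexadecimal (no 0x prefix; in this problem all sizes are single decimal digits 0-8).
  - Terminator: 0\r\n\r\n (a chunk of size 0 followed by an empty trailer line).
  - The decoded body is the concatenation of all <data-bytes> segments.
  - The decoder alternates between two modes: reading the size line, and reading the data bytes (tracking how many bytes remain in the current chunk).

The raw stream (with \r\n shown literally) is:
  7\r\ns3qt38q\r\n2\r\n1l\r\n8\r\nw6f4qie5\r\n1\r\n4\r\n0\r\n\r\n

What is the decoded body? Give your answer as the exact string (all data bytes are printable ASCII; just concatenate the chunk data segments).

Answer: s3qt38q1lw6f4qie54

Derivation:
Chunk 1: stream[0..1]='7' size=0x7=7, data at stream[3..10]='s3qt38q' -> body[0..7], body so far='s3qt38q'
Chunk 2: stream[12..13]='2' size=0x2=2, data at stream[15..17]='1l' -> body[7..9], body so far='s3qt38q1l'
Chunk 3: stream[19..20]='8' size=0x8=8, data at stream[22..30]='w6f4qie5' -> body[9..17], body so far='s3qt38q1lw6f4qie5'
Chunk 4: stream[32..33]='1' size=0x1=1, data at stream[35..36]='4' -> body[17..18], body so far='s3qt38q1lw6f4qie54'
Chunk 5: stream[38..39]='0' size=0 (terminator). Final body='s3qt38q1lw6f4qie54' (18 bytes)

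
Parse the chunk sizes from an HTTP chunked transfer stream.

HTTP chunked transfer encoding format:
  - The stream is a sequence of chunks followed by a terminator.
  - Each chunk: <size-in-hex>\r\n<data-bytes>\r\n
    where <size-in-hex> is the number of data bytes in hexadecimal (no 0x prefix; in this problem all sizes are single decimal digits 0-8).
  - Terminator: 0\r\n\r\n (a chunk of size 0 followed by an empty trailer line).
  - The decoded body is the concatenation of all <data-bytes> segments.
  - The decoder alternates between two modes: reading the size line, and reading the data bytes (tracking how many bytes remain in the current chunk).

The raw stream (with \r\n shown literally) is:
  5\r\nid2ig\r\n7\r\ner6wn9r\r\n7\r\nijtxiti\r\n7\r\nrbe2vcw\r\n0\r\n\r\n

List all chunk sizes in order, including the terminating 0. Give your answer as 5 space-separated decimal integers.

Chunk 1: stream[0..1]='5' size=0x5=5, data at stream[3..8]='id2ig' -> body[0..5], body so far='id2ig'
Chunk 2: stream[10..11]='7' size=0x7=7, data at stream[13..20]='er6wn9r' -> body[5..12], body so far='id2iger6wn9r'
Chunk 3: stream[22..23]='7' size=0x7=7, data at stream[25..32]='ijtxiti' -> body[12..19], body so far='id2iger6wn9rijtxiti'
Chunk 4: stream[34..35]='7' size=0x7=7, data at stream[37..44]='rbe2vcw' -> body[19..26], body so far='id2iger6wn9rijtxitirbe2vcw'
Chunk 5: stream[46..47]='0' size=0 (terminator). Final body='id2iger6wn9rijtxitirbe2vcw' (26 bytes)

Answer: 5 7 7 7 0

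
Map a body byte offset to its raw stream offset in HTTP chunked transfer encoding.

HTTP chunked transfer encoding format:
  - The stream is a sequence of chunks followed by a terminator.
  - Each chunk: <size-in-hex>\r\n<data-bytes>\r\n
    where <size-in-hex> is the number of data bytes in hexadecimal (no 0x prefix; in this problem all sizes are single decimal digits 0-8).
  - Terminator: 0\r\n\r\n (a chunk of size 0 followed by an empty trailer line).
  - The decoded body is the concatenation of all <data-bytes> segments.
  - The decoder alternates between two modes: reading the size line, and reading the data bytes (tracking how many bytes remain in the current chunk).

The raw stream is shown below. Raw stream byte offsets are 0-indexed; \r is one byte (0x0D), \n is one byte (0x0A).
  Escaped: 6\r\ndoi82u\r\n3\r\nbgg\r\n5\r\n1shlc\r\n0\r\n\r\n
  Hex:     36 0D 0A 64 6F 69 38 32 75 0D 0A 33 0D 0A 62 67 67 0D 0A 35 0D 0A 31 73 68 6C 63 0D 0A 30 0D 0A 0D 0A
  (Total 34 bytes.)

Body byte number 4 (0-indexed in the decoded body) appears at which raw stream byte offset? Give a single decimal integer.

Chunk 1: stream[0..1]='6' size=0x6=6, data at stream[3..9]='doi82u' -> body[0..6], body so far='doi82u'
Chunk 2: stream[11..12]='3' size=0x3=3, data at stream[14..17]='bgg' -> body[6..9], body so far='doi82ubgg'
Chunk 3: stream[19..20]='5' size=0x5=5, data at stream[22..27]='1shlc' -> body[9..14], body so far='doi82ubgg1shlc'
Chunk 4: stream[29..30]='0' size=0 (terminator). Final body='doi82ubgg1shlc' (14 bytes)
Body byte 4 at stream offset 7

Answer: 7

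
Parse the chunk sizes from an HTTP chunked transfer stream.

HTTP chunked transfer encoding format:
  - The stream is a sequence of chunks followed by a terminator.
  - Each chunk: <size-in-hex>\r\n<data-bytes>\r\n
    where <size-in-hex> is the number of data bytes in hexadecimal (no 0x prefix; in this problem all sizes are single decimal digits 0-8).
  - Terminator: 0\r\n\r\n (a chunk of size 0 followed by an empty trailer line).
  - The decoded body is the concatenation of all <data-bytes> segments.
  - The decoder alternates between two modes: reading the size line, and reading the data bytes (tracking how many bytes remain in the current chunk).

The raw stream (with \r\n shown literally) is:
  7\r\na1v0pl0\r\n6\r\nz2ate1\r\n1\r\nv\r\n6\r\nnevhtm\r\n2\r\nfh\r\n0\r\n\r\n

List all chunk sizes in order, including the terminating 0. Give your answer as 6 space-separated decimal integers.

Chunk 1: stream[0..1]='7' size=0x7=7, data at stream[3..10]='a1v0pl0' -> body[0..7], body so far='a1v0pl0'
Chunk 2: stream[12..13]='6' size=0x6=6, data at stream[15..21]='z2ate1' -> body[7..13], body so far='a1v0pl0z2ate1'
Chunk 3: stream[23..24]='1' size=0x1=1, data at stream[26..27]='v' -> body[13..14], body so far='a1v0pl0z2ate1v'
Chunk 4: stream[29..30]='6' size=0x6=6, data at stream[32..38]='nevhtm' -> body[14..20], body so far='a1v0pl0z2ate1vnevhtm'
Chunk 5: stream[40..41]='2' size=0x2=2, data at stream[43..45]='fh' -> body[20..22], body so far='a1v0pl0z2ate1vnevhtmfh'
Chunk 6: stream[47..48]='0' size=0 (terminator). Final body='a1v0pl0z2ate1vnevhtmfh' (22 bytes)

Answer: 7 6 1 6 2 0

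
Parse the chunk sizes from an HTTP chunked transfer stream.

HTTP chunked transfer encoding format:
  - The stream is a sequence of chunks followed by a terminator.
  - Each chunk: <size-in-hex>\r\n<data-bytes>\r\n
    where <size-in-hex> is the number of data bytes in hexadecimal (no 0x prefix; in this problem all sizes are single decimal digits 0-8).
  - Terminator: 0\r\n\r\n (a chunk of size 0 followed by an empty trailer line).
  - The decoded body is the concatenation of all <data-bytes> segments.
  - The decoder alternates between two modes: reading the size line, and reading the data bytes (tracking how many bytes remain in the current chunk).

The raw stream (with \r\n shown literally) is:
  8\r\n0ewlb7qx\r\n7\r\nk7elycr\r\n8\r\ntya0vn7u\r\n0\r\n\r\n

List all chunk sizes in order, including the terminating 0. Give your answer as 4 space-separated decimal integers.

Chunk 1: stream[0..1]='8' size=0x8=8, data at stream[3..11]='0ewlb7qx' -> body[0..8], body so far='0ewlb7qx'
Chunk 2: stream[13..14]='7' size=0x7=7, data at stream[16..23]='k7elycr' -> body[8..15], body so far='0ewlb7qxk7elycr'
Chunk 3: stream[25..26]='8' size=0x8=8, data at stream[28..36]='tya0vn7u' -> body[15..23], body so far='0ewlb7qxk7elycrtya0vn7u'
Chunk 4: stream[38..39]='0' size=0 (terminator). Final body='0ewlb7qxk7elycrtya0vn7u' (23 bytes)

Answer: 8 7 8 0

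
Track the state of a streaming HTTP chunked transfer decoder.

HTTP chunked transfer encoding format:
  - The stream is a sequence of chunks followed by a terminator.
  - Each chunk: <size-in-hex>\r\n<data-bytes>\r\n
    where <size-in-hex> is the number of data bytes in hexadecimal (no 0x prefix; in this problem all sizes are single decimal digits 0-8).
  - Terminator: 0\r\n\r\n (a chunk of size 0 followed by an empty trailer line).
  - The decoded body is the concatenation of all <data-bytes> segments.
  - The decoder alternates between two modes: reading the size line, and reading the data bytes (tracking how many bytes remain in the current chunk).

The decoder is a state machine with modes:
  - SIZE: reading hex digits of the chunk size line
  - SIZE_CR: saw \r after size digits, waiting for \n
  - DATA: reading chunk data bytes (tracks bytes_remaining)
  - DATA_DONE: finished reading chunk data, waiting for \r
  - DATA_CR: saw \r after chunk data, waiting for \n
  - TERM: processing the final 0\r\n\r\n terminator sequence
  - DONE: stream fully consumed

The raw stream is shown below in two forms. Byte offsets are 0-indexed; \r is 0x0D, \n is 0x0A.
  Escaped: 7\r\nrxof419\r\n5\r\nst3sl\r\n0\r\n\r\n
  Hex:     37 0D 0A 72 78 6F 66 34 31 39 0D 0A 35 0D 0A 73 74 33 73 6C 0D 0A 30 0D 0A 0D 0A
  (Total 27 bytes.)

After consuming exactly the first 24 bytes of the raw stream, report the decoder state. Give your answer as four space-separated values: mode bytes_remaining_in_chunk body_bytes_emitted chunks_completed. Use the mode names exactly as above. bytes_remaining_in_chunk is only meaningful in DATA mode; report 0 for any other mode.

Answer: SIZE_CR 0 12 2

Derivation:
Byte 0 = '7': mode=SIZE remaining=0 emitted=0 chunks_done=0
Byte 1 = 0x0D: mode=SIZE_CR remaining=0 emitted=0 chunks_done=0
Byte 2 = 0x0A: mode=DATA remaining=7 emitted=0 chunks_done=0
Byte 3 = 'r': mode=DATA remaining=6 emitted=1 chunks_done=0
Byte 4 = 'x': mode=DATA remaining=5 emitted=2 chunks_done=0
Byte 5 = 'o': mode=DATA remaining=4 emitted=3 chunks_done=0
Byte 6 = 'f': mode=DATA remaining=3 emitted=4 chunks_done=0
Byte 7 = '4': mode=DATA remaining=2 emitted=5 chunks_done=0
Byte 8 = '1': mode=DATA remaining=1 emitted=6 chunks_done=0
Byte 9 = '9': mode=DATA_DONE remaining=0 emitted=7 chunks_done=0
Byte 10 = 0x0D: mode=DATA_CR remaining=0 emitted=7 chunks_done=0
Byte 11 = 0x0A: mode=SIZE remaining=0 emitted=7 chunks_done=1
Byte 12 = '5': mode=SIZE remaining=0 emitted=7 chunks_done=1
Byte 13 = 0x0D: mode=SIZE_CR remaining=0 emitted=7 chunks_done=1
Byte 14 = 0x0A: mode=DATA remaining=5 emitted=7 chunks_done=1
Byte 15 = 's': mode=DATA remaining=4 emitted=8 chunks_done=1
Byte 16 = 't': mode=DATA remaining=3 emitted=9 chunks_done=1
Byte 17 = '3': mode=DATA remaining=2 emitted=10 chunks_done=1
Byte 18 = 's': mode=DATA remaining=1 emitted=11 chunks_done=1
Byte 19 = 'l': mode=DATA_DONE remaining=0 emitted=12 chunks_done=1
Byte 20 = 0x0D: mode=DATA_CR remaining=0 emitted=12 chunks_done=1
Byte 21 = 0x0A: mode=SIZE remaining=0 emitted=12 chunks_done=2
Byte 22 = '0': mode=SIZE remaining=0 emitted=12 chunks_done=2
Byte 23 = 0x0D: mode=SIZE_CR remaining=0 emitted=12 chunks_done=2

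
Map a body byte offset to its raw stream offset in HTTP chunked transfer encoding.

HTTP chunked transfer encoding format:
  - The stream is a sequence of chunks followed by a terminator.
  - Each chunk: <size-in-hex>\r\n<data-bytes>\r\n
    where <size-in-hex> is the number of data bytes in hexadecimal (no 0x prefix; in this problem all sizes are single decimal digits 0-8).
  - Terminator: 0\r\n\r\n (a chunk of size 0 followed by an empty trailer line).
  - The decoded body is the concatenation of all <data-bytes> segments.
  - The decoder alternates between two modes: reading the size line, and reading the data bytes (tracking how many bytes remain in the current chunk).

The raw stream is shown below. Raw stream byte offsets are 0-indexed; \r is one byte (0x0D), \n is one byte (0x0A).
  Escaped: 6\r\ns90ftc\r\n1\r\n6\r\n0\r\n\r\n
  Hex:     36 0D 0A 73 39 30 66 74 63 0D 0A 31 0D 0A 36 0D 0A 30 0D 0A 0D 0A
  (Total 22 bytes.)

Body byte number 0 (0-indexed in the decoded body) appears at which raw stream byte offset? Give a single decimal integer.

Answer: 3

Derivation:
Chunk 1: stream[0..1]='6' size=0x6=6, data at stream[3..9]='s90ftc' -> body[0..6], body so far='s90ftc'
Chunk 2: stream[11..12]='1' size=0x1=1, data at stream[14..15]='6' -> body[6..7], body so far='s90ftc6'
Chunk 3: stream[17..18]='0' size=0 (terminator). Final body='s90ftc6' (7 bytes)
Body byte 0 at stream offset 3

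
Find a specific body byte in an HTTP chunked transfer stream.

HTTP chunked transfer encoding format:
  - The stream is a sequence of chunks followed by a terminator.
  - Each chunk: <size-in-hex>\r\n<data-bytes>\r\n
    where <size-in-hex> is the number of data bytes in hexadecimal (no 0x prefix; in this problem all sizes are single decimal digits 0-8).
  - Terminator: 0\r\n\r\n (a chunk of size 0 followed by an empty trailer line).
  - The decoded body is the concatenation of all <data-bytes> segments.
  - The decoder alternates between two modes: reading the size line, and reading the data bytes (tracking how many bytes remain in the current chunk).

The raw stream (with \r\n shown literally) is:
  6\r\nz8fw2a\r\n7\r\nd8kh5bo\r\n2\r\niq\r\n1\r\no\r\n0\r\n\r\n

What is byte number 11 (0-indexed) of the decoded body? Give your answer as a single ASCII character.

Chunk 1: stream[0..1]='6' size=0x6=6, data at stream[3..9]='z8fw2a' -> body[0..6], body so far='z8fw2a'
Chunk 2: stream[11..12]='7' size=0x7=7, data at stream[14..21]='d8kh5bo' -> body[6..13], body so far='z8fw2ad8kh5bo'
Chunk 3: stream[23..24]='2' size=0x2=2, data at stream[26..28]='iq' -> body[13..15], body so far='z8fw2ad8kh5boiq'
Chunk 4: stream[30..31]='1' size=0x1=1, data at stream[33..34]='o' -> body[15..16], body so far='z8fw2ad8kh5boiqo'
Chunk 5: stream[36..37]='0' size=0 (terminator). Final body='z8fw2ad8kh5boiqo' (16 bytes)
Body byte 11 = 'b'

Answer: b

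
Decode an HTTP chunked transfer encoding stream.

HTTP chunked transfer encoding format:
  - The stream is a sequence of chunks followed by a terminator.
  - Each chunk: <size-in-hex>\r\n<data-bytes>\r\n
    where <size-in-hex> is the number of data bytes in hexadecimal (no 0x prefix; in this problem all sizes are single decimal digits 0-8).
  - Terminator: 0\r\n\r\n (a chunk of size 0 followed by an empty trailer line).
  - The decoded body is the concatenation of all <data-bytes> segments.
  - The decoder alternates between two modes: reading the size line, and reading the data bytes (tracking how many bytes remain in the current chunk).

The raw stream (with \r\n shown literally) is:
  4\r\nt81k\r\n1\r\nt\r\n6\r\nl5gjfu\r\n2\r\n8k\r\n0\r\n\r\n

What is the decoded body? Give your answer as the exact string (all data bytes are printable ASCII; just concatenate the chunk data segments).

Answer: t81ktl5gjfu8k

Derivation:
Chunk 1: stream[0..1]='4' size=0x4=4, data at stream[3..7]='t81k' -> body[0..4], body so far='t81k'
Chunk 2: stream[9..10]='1' size=0x1=1, data at stream[12..13]='t' -> body[4..5], body so far='t81kt'
Chunk 3: stream[15..16]='6' size=0x6=6, data at stream[18..24]='l5gjfu' -> body[5..11], body so far='t81ktl5gjfu'
Chunk 4: stream[26..27]='2' size=0x2=2, data at stream[29..31]='8k' -> body[11..13], body so far='t81ktl5gjfu8k'
Chunk 5: stream[33..34]='0' size=0 (terminator). Final body='t81ktl5gjfu8k' (13 bytes)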